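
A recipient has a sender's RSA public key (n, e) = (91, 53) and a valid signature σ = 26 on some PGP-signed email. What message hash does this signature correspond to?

52

σ^2 ≡ 26^2 = 676 ≡ 39
σ^4 ≡ 39^2 = 1521 ≡ 65
σ^8 ≡ 65^2 = 4225 ≡ 39
σ^16 ≡ 39^2 = 1521 ≡ 65
σ^32 ≡ 65^2 = 4225 ≡ 39
53 = 32 + 16 + 4 + 1, so σ^53 ≡ 39·65·65·26 ≡ 52 (mod 91)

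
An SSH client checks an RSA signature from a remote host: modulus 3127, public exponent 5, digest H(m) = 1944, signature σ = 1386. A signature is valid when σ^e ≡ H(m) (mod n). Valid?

no

σ^5 mod 3127 = 1392
The recovered value 1392 does not match the digest 1944.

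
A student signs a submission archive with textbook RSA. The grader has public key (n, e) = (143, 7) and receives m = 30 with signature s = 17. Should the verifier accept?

accept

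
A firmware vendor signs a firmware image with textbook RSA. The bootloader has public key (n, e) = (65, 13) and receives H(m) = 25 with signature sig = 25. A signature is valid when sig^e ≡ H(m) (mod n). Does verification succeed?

passes

sig^13 mod 65 = 25
sig^13 mod 65 = 25 matches H(m).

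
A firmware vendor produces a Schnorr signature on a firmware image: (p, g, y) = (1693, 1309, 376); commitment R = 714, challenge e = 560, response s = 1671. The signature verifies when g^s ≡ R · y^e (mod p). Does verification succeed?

g^s mod p:
Squares mod 1693: 1309^1≡1309, 1309^2≡165, 1309^4≡137, 1309^8≡146, 1309^16≡1000, 1309^32≡1130, 1309^64≡378, 1309^128≡672, 1309^256≡1246, 1309^512≡35, 1309^1024≡1225
1671 = 1024 + 512 + 128 + 4 + 2 + 1, so 1309^1671 ≡ 1225·35·672·137·165·1309 ≡ 1687 (mod 1693)
R · y^e mod p:
Squares mod 1693: 376^1≡376, 376^2≡857, 376^4≡1380, 376^8≡1468, 376^16≡1528, 376^32≡137, 376^64≡146, 376^128≡1000, 376^256≡1130, 376^512≡378
560 = 512 + 32 + 16, so 376^560 ≡ 378·137·1528 ≡ 1574 (mod 1693)
714·1574 = 1123836 ≡ 1377 (mod 1693)
1687 ≠ 1377; the check fails.

fails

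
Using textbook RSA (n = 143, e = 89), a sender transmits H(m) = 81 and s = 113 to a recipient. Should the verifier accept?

accept

s^89 mod 143 = 81
s^89 mod 143 = 81 matches H(m).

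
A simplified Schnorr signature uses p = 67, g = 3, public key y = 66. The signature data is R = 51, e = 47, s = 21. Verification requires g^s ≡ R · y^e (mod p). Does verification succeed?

fails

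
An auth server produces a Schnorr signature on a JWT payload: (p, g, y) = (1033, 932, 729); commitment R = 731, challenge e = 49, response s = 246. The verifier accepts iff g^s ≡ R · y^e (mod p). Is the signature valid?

g^s mod p:
Squares mod 1033: 932^1≡932, 932^2≡904, 932^4≡113, 932^8≡373, 932^16≡707, 932^32≡910, 932^64≡667, 932^128≡699
246 = 128 + 64 + 32 + 16 + 4 + 2, so 932^246 ≡ 699·667·910·707·113·904 ≡ 238 (mod 1033)
R · y^e mod p:
Squares mod 1033: 729^1≡729, 729^2≡479, 729^4≡115, 729^8≡829, 729^16≡296, 729^32≡844
49 = 32 + 16 + 1, so 729^49 ≡ 844·296·729 ≡ 697 (mod 1033)
731·697 = 509507 ≡ 238 (mod 1033)
238 ≡ 238 (mod 1033); signature holds.

valid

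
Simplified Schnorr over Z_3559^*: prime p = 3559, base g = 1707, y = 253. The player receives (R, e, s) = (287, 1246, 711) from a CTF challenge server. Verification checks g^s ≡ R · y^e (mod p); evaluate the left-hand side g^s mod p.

Squares mod 3559: 1707^1≡1707, 1707^2≡2587, 1707^4≡1649, 1707^8≡125, 1707^16≡1389, 1707^32≡343, 1707^64≡202, 1707^128≡1655, 1707^256≡2154, 1707^512≡2339
711 = 512 + 128 + 64 + 4 + 2 + 1, so 1707^711 ≡ 2339·1655·202·1649·2587·1707 ≡ 2828 (mod 3559)

2828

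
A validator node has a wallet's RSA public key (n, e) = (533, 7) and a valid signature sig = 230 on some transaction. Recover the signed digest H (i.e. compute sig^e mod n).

Squares mod 533: sig^1≡230, sig^2≡133, sig^4≡100
7 = 4 + 2 + 1, so sig^7 ≡ 100·133·230 ≡ 113 (mod 533)

113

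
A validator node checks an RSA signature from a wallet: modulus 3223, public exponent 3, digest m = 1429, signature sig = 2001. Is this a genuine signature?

forged

sig^2 ≡ 2001^2 = 4004001 ≡ 1035
3 = 2 + 1, so sig^3 ≡ 1035·2001 ≡ 1869 (mod 3223)
1869 ≠ 1429, so verification fails.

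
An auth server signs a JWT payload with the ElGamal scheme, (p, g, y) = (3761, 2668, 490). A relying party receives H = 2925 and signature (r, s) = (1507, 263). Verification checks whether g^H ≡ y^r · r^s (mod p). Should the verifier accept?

Left side g^H mod p:
2668^2 = 7118224 ≡ 2412
2668^4 ≡ 2412^2 = 5817744 ≡ 3238
2668^8 ≡ 3238^2 = 10484644 ≡ 2737
2668^16 ≡ 2737^2 = 7491169 ≡ 3018
2668^32 ≡ 3018^2 = 9108324 ≡ 2943
2668^64 ≡ 2943^2 = 8661249 ≡ 3427
2668^128 ≡ 3427^2 = 11744329 ≡ 2487
2668^256 ≡ 2487^2 = 6185169 ≡ 2085
2668^512 ≡ 2085^2 = 4347225 ≡ 3270
2668^1024 ≡ 3270^2 = 10692900 ≡ 377
2668^2048 ≡ 377^2 = 142129 ≡ 2972
2925 = 2048 + 512 + 256 + 64 + 32 + 8 + 4 + 1, so 2668^2925 ≡ 2972·3270·2085·3427·2943·2737·3238·2668 ≡ 2886 (mod 3761)
Right side y^r · r^s mod p:
490^2 = 240100 ≡ 3157
490^4 ≡ 3157^2 = 9966649 ≡ 3760
490^8 ≡ 3760^2 = 14137600 ≡ 1
490^16 ≡ 1^2 = 1
490^32 ≡ 1^2 = 1
490^64 ≡ 1^2 = 1
490^128 ≡ 1^2 = 1
490^256 ≡ 1^2 = 1
490^512 ≡ 1^2 = 1
490^1024 ≡ 1^2 = 1
1507 = 1024 + 256 + 128 + 64 + 32 + 2 + 1, so 490^1507 ≡ 1·1·1·1·1·3157·490 ≡ 1159 (mod 3761)
1507^2 = 2271049 ≡ 3166
1507^4 ≡ 3166^2 = 10023556 ≡ 491
1507^8 ≡ 491^2 = 241081 ≡ 377
1507^16 ≡ 377^2 = 142129 ≡ 2972
1507^32 ≡ 2972^2 = 8832784 ≡ 1956
1507^64 ≡ 1956^2 = 3825936 ≡ 999
1507^128 ≡ 999^2 = 998001 ≡ 1336
1507^256 ≡ 1336^2 = 1784896 ≡ 2182
263 = 256 + 4 + 2 + 1, so 1507^263 ≡ 2182·491·3166·1507 ≡ 466 (mod 3761)
1159·466 = 540094 ≡ 2271 (mod 3761)
2886 ≠ 2271, so verification fails.

reject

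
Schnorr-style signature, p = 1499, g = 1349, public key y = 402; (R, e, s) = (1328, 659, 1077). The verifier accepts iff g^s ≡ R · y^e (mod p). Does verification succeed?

passes

g^s mod p:
1349^1077 mod 1499 = 412
R · y^e mod p:
402^659 mod 1499 = 357
1328·357 = 474096 ≡ 412 (mod 1499)
412 ≡ 412 (mod 1499); signature holds.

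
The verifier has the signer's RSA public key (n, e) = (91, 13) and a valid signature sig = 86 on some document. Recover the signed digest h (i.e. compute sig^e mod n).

86

sig^2 ≡ 86^2 = 7396 ≡ 25
sig^4 ≡ 25^2 = 625 ≡ 79
sig^8 ≡ 79^2 = 6241 ≡ 53
13 = 8 + 4 + 1, so sig^13 ≡ 53·79·86 ≡ 86 (mod 91)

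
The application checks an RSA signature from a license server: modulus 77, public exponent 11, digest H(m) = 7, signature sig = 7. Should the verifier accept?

sig^2 ≡ 7^2 = 49
sig^4 ≡ 49^2 = 2401 ≡ 14
sig^8 ≡ 14^2 = 196 ≡ 42
11 = 8 + 2 + 1, so sig^11 ≡ 42·49·7 ≡ 7 (mod 77)
7 = H(m), so the signature checks out.

accept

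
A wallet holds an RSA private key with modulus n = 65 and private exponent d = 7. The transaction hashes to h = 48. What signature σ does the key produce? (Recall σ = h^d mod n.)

22

Squares mod 65: h^1≡48, h^2≡29, h^4≡61
7 = 4 + 2 + 1, so h^7 ≡ 61·29·48 ≡ 22 (mod 65)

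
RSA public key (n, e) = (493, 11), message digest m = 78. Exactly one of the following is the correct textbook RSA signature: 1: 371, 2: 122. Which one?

Candidate 1: 371^2 = 137641 ≡ 94; 371^4 ≡ 94^2 = 8836 ≡ 455; 371^8 ≡ 455^2 = 207025 ≡ 458; 11 = 8 + 2 + 1, so 371^11 ≡ 458·94·371 ≡ 78 (mod 493)
  → matches m = 78
Candidate 2: 122^2 = 14884 ≡ 94; 122^4 ≡ 94^2 = 8836 ≡ 455; 122^8 ≡ 455^2 = 207025 ≡ 458; 11 = 8 + 2 + 1, so 122^11 ≡ 458·94·122 ≡ 415 (mod 493)

1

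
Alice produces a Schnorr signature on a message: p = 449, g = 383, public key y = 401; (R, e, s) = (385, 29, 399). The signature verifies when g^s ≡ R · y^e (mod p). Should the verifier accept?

reject

g^s mod p:
383^2 = 146689 ≡ 315
383^4 ≡ 315^2 = 99225 ≡ 445
383^8 ≡ 445^2 = 198025 ≡ 16
383^16 ≡ 16^2 = 256
383^32 ≡ 256^2 = 65536 ≡ 431
383^64 ≡ 431^2 = 185761 ≡ 324
383^128 ≡ 324^2 = 104976 ≡ 359
383^256 ≡ 359^2 = 128881 ≡ 18
399 = 256 + 128 + 8 + 4 + 2 + 1, so 383^399 ≡ 18·359·16·445·315·383 ≡ 365 (mod 449)
R · y^e mod p:
401^2 = 160801 ≡ 59
401^4 ≡ 59^2 = 3481 ≡ 338
401^8 ≡ 338^2 = 114244 ≡ 198
401^16 ≡ 198^2 = 39204 ≡ 141
29 = 16 + 8 + 4 + 1, so 401^29 ≡ 141·198·338·401 ≡ 139 (mod 449)
385·139 = 53515 ≡ 84 (mod 449)
365 ≠ 84; the check fails.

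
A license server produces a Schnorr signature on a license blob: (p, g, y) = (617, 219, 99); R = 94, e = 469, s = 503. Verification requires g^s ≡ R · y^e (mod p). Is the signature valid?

g^s mod p:
219^503 mod 617 = 484
R · y^e mod p:
99^469 mod 617 = 504
94·504 = 47376 ≡ 484 (mod 617)
484 ≡ 484 (mod 617); signature holds.

valid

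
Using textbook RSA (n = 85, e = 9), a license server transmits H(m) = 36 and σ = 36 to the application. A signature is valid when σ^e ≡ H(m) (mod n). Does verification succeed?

σ^9 mod 85 = 36
36 = H(m), so the signature checks out.

passes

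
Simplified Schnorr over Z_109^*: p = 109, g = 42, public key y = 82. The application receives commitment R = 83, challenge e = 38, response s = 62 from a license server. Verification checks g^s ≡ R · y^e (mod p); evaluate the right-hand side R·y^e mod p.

12

82^2 = 6724 ≡ 75
82^4 ≡ 75^2 = 5625 ≡ 66
82^8 ≡ 66^2 = 4356 ≡ 105
82^16 ≡ 105^2 = 11025 ≡ 16
82^32 ≡ 16^2 = 256 ≡ 38
38 = 32 + 4 + 2, so 82^38 ≡ 38·66·75 ≡ 75 (mod 109)
R · y^e ≡ 83·75 = 6225 ≡ 12 (mod 109)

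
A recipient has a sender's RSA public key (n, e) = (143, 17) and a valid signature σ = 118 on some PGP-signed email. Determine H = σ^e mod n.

79

σ^2 ≡ 118^2 = 13924 ≡ 53
σ^4 ≡ 53^2 = 2809 ≡ 92
σ^8 ≡ 92^2 = 8464 ≡ 27
σ^16 ≡ 27^2 = 729 ≡ 14
17 = 16 + 1, so σ^17 ≡ 14·118 ≡ 79 (mod 143)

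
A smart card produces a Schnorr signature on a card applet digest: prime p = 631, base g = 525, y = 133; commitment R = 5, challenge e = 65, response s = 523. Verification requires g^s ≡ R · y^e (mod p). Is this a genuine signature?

forged

g^s mod p:
525^2 = 275625 ≡ 509
525^4 ≡ 509^2 = 259081 ≡ 371
525^8 ≡ 371^2 = 137641 ≡ 83
525^16 ≡ 83^2 = 6889 ≡ 579
525^32 ≡ 579^2 = 335241 ≡ 180
525^64 ≡ 180^2 = 32400 ≡ 219
525^128 ≡ 219^2 = 47961 ≡ 5
525^256 ≡ 5^2 = 25
525^512 ≡ 25^2 = 625
523 = 512 + 8 + 2 + 1, so 525^523 ≡ 625·83·509·525 ≡ 481 (mod 631)
R · y^e mod p:
133^2 = 17689 ≡ 21
133^4 ≡ 21^2 = 441
133^8 ≡ 441^2 = 194481 ≡ 133
133^16 ≡ 133^2 = 17689 ≡ 21
133^32 ≡ 21^2 = 441
133^64 ≡ 441^2 = 194481 ≡ 133
65 = 64 + 1, so 133^65 ≡ 133·133 ≡ 21 (mod 631)
5·21 = 105 ≡ 105 (mod 631)
481 ≠ 105; the check fails.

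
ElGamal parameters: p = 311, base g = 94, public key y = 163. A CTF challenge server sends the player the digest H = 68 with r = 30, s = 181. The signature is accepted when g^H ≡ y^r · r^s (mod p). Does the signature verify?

does not verify

Left side g^H mod p:
94^2 = 8836 ≡ 128
94^4 ≡ 128^2 = 16384 ≡ 212
94^8 ≡ 212^2 = 44944 ≡ 160
94^16 ≡ 160^2 = 25600 ≡ 98
94^32 ≡ 98^2 = 9604 ≡ 274
94^64 ≡ 274^2 = 75076 ≡ 125
68 = 64 + 4, so 94^68 ≡ 125·212 ≡ 65 (mod 311)
Right side y^r · r^s mod p:
163^2 = 26569 ≡ 134
163^4 ≡ 134^2 = 17956 ≡ 229
163^8 ≡ 229^2 = 52441 ≡ 193
163^16 ≡ 193^2 = 37249 ≡ 240
30 = 16 + 8 + 4 + 2, so 163^30 ≡ 240·193·229·134 ≡ 91 (mod 311)
30^2 = 900 ≡ 278
30^4 ≡ 278^2 = 77284 ≡ 156
30^8 ≡ 156^2 = 24336 ≡ 78
30^16 ≡ 78^2 = 6084 ≡ 175
30^32 ≡ 175^2 = 30625 ≡ 147
30^64 ≡ 147^2 = 21609 ≡ 150
30^128 ≡ 150^2 = 22500 ≡ 108
181 = 128 + 32 + 16 + 4 + 1, so 30^181 ≡ 108·147·175·156·30 ≡ 189 (mod 311)
91·189 = 17199 ≡ 94 (mod 311)
65 ≠ 94, so verification fails.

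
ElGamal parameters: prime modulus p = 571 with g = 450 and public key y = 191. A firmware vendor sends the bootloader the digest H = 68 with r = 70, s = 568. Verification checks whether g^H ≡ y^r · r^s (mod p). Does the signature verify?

does not verify

Left side g^H mod p:
450^2 = 202500 ≡ 366
450^4 ≡ 366^2 = 133956 ≡ 342
450^8 ≡ 342^2 = 116964 ≡ 480
450^16 ≡ 480^2 = 230400 ≡ 287
450^32 ≡ 287^2 = 82369 ≡ 145
450^64 ≡ 145^2 = 21025 ≡ 469
68 = 64 + 4, so 450^68 ≡ 469·342 ≡ 518 (mod 571)
Right side y^r · r^s mod p:
191^2 = 36481 ≡ 508
191^4 ≡ 508^2 = 258064 ≡ 543
191^8 ≡ 543^2 = 294849 ≡ 213
191^16 ≡ 213^2 = 45369 ≡ 260
191^32 ≡ 260^2 = 67600 ≡ 222
191^64 ≡ 222^2 = 49284 ≡ 178
70 = 64 + 4 + 2, so 191^70 ≡ 178·543·508 ≡ 513 (mod 571)
70^2 = 4900 ≡ 332
70^4 ≡ 332^2 = 110224 ≡ 21
70^8 ≡ 21^2 = 441
70^16 ≡ 441^2 = 194481 ≡ 341
70^32 ≡ 341^2 = 116281 ≡ 368
70^64 ≡ 368^2 = 135424 ≡ 97
70^128 ≡ 97^2 = 9409 ≡ 273
70^256 ≡ 273^2 = 74529 ≡ 299
70^512 ≡ 299^2 = 89401 ≡ 325
568 = 512 + 32 + 16 + 8, so 70^568 ≡ 325·368·341·441 ≡ 43 (mod 571)
513·43 = 22059 ≡ 361 (mod 571)
518 ≠ 361, so verification fails.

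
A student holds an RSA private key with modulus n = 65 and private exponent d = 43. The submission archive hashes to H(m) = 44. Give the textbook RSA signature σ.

Squares mod 65: (H(m))^1≡44, (H(m))^2≡51, (H(m))^4≡1, (H(m))^8≡1, (H(m))^16≡1, (H(m))^32≡1
43 = 32 + 8 + 2 + 1, so (H(m))^43 ≡ 1·1·51·44 ≡ 34 (mod 65)

34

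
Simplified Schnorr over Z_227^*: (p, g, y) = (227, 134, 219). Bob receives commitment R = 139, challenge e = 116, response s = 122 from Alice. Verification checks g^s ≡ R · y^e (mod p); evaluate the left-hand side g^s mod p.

110

Squares mod 227: 134^1≡134, 134^2≡23, 134^4≡75, 134^8≡177, 134^16≡3, 134^32≡9, 134^64≡81
122 = 64 + 32 + 16 + 8 + 2, so 134^122 ≡ 81·9·3·177·23 ≡ 110 (mod 227)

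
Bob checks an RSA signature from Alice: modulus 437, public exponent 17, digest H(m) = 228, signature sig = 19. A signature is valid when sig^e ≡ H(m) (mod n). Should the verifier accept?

accept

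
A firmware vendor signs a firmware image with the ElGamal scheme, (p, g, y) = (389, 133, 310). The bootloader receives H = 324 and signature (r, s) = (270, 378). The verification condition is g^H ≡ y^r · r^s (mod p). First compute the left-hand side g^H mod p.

133^2 = 17689 ≡ 184
133^4 ≡ 184^2 = 33856 ≡ 13
133^8 ≡ 13^2 = 169
133^16 ≡ 169^2 = 28561 ≡ 164
133^32 ≡ 164^2 = 26896 ≡ 55
133^64 ≡ 55^2 = 3025 ≡ 302
133^128 ≡ 302^2 = 91204 ≡ 178
133^256 ≡ 178^2 = 31684 ≡ 175
324 = 256 + 64 + 4, so 133^324 ≡ 175·302·13 ≡ 76 (mod 389)

76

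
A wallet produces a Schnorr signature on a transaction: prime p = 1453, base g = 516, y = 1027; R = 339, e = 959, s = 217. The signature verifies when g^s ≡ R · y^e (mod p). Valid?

no

g^s mod p:
516^2 = 266256 ≡ 357
516^4 ≡ 357^2 = 127449 ≡ 1038
516^8 ≡ 1038^2 = 1077444 ≡ 771
516^16 ≡ 771^2 = 594441 ≡ 164
516^32 ≡ 164^2 = 26896 ≡ 742
516^64 ≡ 742^2 = 550564 ≡ 1330
516^128 ≡ 1330^2 = 1768900 ≡ 599
217 = 128 + 64 + 16 + 8 + 1, so 516^217 ≡ 599·1330·164·771·516 ≡ 552 (mod 1453)
R · y^e mod p:
1027^2 = 1054729 ≡ 1304
1027^4 ≡ 1304^2 = 1700416 ≡ 406
1027^8 ≡ 406^2 = 164836 ≡ 647
1027^16 ≡ 647^2 = 418609 ≡ 145
1027^32 ≡ 145^2 = 21025 ≡ 683
1027^64 ≡ 683^2 = 466489 ≡ 76
1027^128 ≡ 76^2 = 5776 ≡ 1417
1027^256 ≡ 1417^2 = 2007889 ≡ 1296
1027^512 ≡ 1296^2 = 1679616 ≡ 1401
959 = 512 + 256 + 128 + 32 + 16 + 8 + 4 + 2 + 1, so 1027^959 ≡ 1401·1296·1417·683·145·647·406·1304·1027 ≡ 1333 (mod 1453)
339·1333 = 451887 ≡ 4 (mod 1453)
552 ≠ 4; the check fails.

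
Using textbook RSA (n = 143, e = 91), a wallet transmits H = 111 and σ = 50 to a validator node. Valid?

no

σ^91 mod 143 = 28
σ^91 mod 143 = 28, but H = 111.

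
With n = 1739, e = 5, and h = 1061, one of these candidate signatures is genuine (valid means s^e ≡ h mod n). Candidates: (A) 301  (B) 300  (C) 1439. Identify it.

B

Candidate A: Squares mod 1739: 301^1≡301, 301^2≡173, 301^4≡366; 5 = 4 + 1, so 301^5 ≡ 366·301 ≡ 609 (mod 1739)
Candidate B: Squares mod 1739: 300^1≡300, 300^2≡1311, 300^4≡589; 5 = 4 + 1, so 300^5 ≡ 589·300 ≡ 1061 (mod 1739)
  → matches h = 1061
Candidate C: Squares mod 1739: 1439^1≡1439, 1439^2≡1311, 1439^4≡589; 5 = 4 + 1, so 1439^5 ≡ 589·1439 ≡ 678 (mod 1739)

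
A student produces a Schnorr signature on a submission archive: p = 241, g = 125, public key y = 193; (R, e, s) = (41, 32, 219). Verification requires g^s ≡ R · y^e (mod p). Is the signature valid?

invalid

g^s mod p:
125^2 = 15625 ≡ 201
125^4 ≡ 201^2 = 40401 ≡ 154
125^8 ≡ 154^2 = 23716 ≡ 98
125^16 ≡ 98^2 = 9604 ≡ 205
125^32 ≡ 205^2 = 42025 ≡ 91
125^64 ≡ 91^2 = 8281 ≡ 87
125^128 ≡ 87^2 = 7569 ≡ 98
219 = 128 + 64 + 16 + 8 + 2 + 1, so 125^219 ≡ 98·87·205·98·201·125 ≡ 214 (mod 241)
R · y^e mod p:
193^2 = 37249 ≡ 135
193^4 ≡ 135^2 = 18225 ≡ 150
193^8 ≡ 150^2 = 22500 ≡ 87
193^16 ≡ 87^2 = 7569 ≡ 98
193^32 ≡ 98^2 = 9604 ≡ 205
41·205 = 8405 ≡ 211 (mod 241)
214 ≠ 211; the check fails.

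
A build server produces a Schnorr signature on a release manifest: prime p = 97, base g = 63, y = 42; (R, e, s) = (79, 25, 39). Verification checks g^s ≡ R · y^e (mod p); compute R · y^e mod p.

45

42^2 = 1764 ≡ 18
42^4 ≡ 18^2 = 324 ≡ 33
42^8 ≡ 33^2 = 1089 ≡ 22
42^16 ≡ 22^2 = 484 ≡ 96
25 = 16 + 8 + 1, so 42^25 ≡ 96·22·42 ≡ 46 (mod 97)
R · y^e ≡ 79·46 = 3634 ≡ 45 (mod 97)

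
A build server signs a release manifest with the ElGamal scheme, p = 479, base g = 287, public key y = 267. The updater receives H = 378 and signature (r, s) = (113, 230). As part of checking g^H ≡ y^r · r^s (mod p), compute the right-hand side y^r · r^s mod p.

267^113 mod 479 = 326
113^230 mod 479 = 115
y^r · r^s ≡ 326·115 = 37490 ≡ 128 (mod 479)

128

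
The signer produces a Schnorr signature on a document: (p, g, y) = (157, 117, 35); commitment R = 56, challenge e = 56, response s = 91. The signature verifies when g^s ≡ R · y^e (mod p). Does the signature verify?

g^s mod p:
117^2 = 13689 ≡ 30
117^4 ≡ 30^2 = 900 ≡ 115
117^8 ≡ 115^2 = 13225 ≡ 37
117^16 ≡ 37^2 = 1369 ≡ 113
117^32 ≡ 113^2 = 12769 ≡ 52
117^64 ≡ 52^2 = 2704 ≡ 35
91 = 64 + 16 + 8 + 2 + 1, so 117^91 ≡ 35·113·37·30·117 ≡ 145 (mod 157)
R · y^e mod p:
35^2 = 1225 ≡ 126
35^4 ≡ 126^2 = 15876 ≡ 19
35^8 ≡ 19^2 = 361 ≡ 47
35^16 ≡ 47^2 = 2209 ≡ 11
35^32 ≡ 11^2 = 121
56 = 32 + 16 + 8, so 35^56 ≡ 121·11·47 ≡ 71 (mod 157)
56·71 = 3976 ≡ 51 (mod 157)
145 ≠ 51; the check fails.

does not verify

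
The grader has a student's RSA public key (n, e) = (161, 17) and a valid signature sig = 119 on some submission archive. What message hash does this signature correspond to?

sig^2 ≡ 119^2 = 14161 ≡ 154
sig^4 ≡ 154^2 = 23716 ≡ 49
sig^8 ≡ 49^2 = 2401 ≡ 147
sig^16 ≡ 147^2 = 21609 ≡ 35
17 = 16 + 1, so sig^17 ≡ 35·119 ≡ 140 (mod 161)

140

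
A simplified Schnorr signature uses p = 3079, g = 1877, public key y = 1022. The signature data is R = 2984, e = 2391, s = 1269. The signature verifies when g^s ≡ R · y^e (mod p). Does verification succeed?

fails

g^s mod p:
1877^2 = 3523129 ≡ 753
1877^4 ≡ 753^2 = 567009 ≡ 473
1877^8 ≡ 473^2 = 223729 ≡ 2041
1877^16 ≡ 2041^2 = 4165681 ≡ 2873
1877^32 ≡ 2873^2 = 8254129 ≡ 2409
1877^64 ≡ 2409^2 = 5803281 ≡ 2445
1877^128 ≡ 2445^2 = 5978025 ≡ 1686
1877^256 ≡ 1686^2 = 2842596 ≡ 679
1877^512 ≡ 679^2 = 461041 ≡ 2270
1877^1024 ≡ 2270^2 = 5152900 ≡ 1733
1269 = 1024 + 128 + 64 + 32 + 16 + 4 + 1, so 1877^1269 ≡ 1733·1686·2445·2409·2873·473·1877 ≡ 2531 (mod 3079)
R · y^e mod p:
1022^2 = 1044484 ≡ 703
1022^4 ≡ 703^2 = 494209 ≡ 1569
1022^8 ≡ 1569^2 = 2461761 ≡ 1640
1022^16 ≡ 1640^2 = 2689600 ≡ 1633
1022^32 ≡ 1633^2 = 2666689 ≡ 275
1022^64 ≡ 275^2 = 75625 ≡ 1729
1022^128 ≡ 1729^2 = 2989441 ≡ 2811
1022^256 ≡ 2811^2 = 7901721 ≡ 1007
1022^512 ≡ 1007^2 = 1014049 ≡ 1058
1022^1024 ≡ 1058^2 = 1119364 ≡ 1687
1022^2048 ≡ 1687^2 = 2845969 ≡ 973
2391 = 2048 + 256 + 64 + 16 + 4 + 2 + 1, so 1022^2391 ≡ 973·1007·1729·1633·1569·703·1022 ≡ 1054 (mod 3079)
2984·1054 = 3145136 ≡ 1477 (mod 3079)
2531 ≠ 1477; the check fails.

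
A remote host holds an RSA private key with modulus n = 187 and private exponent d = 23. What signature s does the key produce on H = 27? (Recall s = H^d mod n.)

158

Squares mod 187: H^1≡27, H^2≡168, H^4≡174, H^8≡169, H^16≡137
23 = 16 + 4 + 2 + 1, so H^23 ≡ 137·174·168·27 ≡ 158 (mod 187)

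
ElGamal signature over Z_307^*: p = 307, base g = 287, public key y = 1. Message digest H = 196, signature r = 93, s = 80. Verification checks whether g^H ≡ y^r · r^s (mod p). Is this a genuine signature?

genuine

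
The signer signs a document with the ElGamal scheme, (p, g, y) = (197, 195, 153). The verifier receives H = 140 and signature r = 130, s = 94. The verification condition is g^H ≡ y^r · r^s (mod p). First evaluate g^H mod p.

114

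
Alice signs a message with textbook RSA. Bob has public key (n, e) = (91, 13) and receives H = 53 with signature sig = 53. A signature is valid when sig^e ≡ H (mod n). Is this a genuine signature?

genuine

sig^13 mod 91 = 53
sig^13 mod 91 = 53 matches H.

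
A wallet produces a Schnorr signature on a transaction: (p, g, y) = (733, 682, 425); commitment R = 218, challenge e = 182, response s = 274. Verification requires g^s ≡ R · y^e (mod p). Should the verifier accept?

accept

g^s mod p:
682^2 = 465124 ≡ 402
682^4 ≡ 402^2 = 161604 ≡ 344
682^8 ≡ 344^2 = 118336 ≡ 323
682^16 ≡ 323^2 = 104329 ≡ 243
682^32 ≡ 243^2 = 59049 ≡ 409
682^64 ≡ 409^2 = 167281 ≡ 157
682^128 ≡ 157^2 = 24649 ≡ 460
682^256 ≡ 460^2 = 211600 ≡ 496
274 = 256 + 16 + 2, so 682^274 ≡ 496·243·402 ≡ 223 (mod 733)
R · y^e mod p:
425^2 = 180625 ≡ 307
425^4 ≡ 307^2 = 94249 ≡ 425
425^8 ≡ 425^2 = 180625 ≡ 307
425^16 ≡ 307^2 = 94249 ≡ 425
425^32 ≡ 425^2 = 180625 ≡ 307
425^64 ≡ 307^2 = 94249 ≡ 425
425^128 ≡ 425^2 = 180625 ≡ 307
182 = 128 + 32 + 16 + 4 + 2, so 425^182 ≡ 307·307·425·425·307 ≡ 307 (mod 733)
218·307 = 66926 ≡ 223 (mod 733)
223 ≡ 223 (mod 733); signature holds.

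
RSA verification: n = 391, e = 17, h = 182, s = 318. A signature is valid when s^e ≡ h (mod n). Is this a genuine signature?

s^2 ≡ 318^2 = 101124 ≡ 246
s^4 ≡ 246^2 = 60516 ≡ 302
s^8 ≡ 302^2 = 91204 ≡ 101
s^16 ≡ 101^2 = 10201 ≡ 35
17 = 16 + 1, so s^17 ≡ 35·318 ≡ 182 (mod 391)
s^17 mod 391 = 182 matches h.

genuine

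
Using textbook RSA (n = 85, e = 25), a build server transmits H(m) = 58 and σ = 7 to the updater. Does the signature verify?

does not verify

σ^2 ≡ 7^2 = 49
σ^4 ≡ 49^2 = 2401 ≡ 21
σ^8 ≡ 21^2 = 441 ≡ 16
σ^16 ≡ 16^2 = 256 ≡ 1
25 = 16 + 8 + 1, so σ^25 ≡ 1·16·7 ≡ 27 (mod 85)
σ^25 mod 85 = 27, but H(m) = 58.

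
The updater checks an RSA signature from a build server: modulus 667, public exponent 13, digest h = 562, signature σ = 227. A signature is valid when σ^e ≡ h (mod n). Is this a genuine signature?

forged

Squares mod 667: σ^1≡227, σ^2≡170, σ^4≡219, σ^8≡604
13 = 8 + 4 + 1, so σ^13 ≡ 604·219·227 ≡ 313 (mod 667)
σ^13 mod 667 = 313, but h = 562.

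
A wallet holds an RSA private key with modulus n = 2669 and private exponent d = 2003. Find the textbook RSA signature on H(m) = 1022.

2337

(H(m))^2 ≡ 1022^2 = 1044484 ≡ 905
(H(m))^4 ≡ 905^2 = 819025 ≡ 2311
(H(m))^8 ≡ 2311^2 = 5340721 ≡ 52
(H(m))^16 ≡ 52^2 = 2704 ≡ 35
(H(m))^32 ≡ 35^2 = 1225
(H(m))^64 ≡ 1225^2 = 1500625 ≡ 647
(H(m))^128 ≡ 647^2 = 418609 ≡ 2245
(H(m))^256 ≡ 2245^2 = 5040025 ≡ 953
(H(m))^512 ≡ 953^2 = 908209 ≡ 749
(H(m))^1024 ≡ 749^2 = 561001 ≡ 511
2003 = 1024 + 512 + 256 + 128 + 64 + 16 + 2 + 1, so (H(m))^2003 ≡ 511·749·953·2245·647·35·905·1022 ≡ 2337 (mod 2669)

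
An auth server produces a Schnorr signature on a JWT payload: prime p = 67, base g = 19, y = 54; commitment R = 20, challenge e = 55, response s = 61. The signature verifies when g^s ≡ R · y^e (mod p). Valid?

no

g^s mod p:
19^61 mod 67 = 10
R · y^e mod p:
54^55 mod 67 = 37
20·37 = 740 ≡ 3 (mod 67)
10 ≠ 3; the check fails.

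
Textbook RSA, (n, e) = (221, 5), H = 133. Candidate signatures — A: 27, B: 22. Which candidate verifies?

Candidate A: 27^2 = 729 ≡ 66; 27^4 ≡ 66^2 = 4356 ≡ 157; 5 = 4 + 1, so 27^5 ≡ 157·27 ≡ 40 (mod 221)
Candidate B: 22^2 = 484 ≡ 42; 22^4 ≡ 42^2 = 1764 ≡ 217; 5 = 4 + 1, so 22^5 ≡ 217·22 ≡ 133 (mod 221)
  → matches H = 133

B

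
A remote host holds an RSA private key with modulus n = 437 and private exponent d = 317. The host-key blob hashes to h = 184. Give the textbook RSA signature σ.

230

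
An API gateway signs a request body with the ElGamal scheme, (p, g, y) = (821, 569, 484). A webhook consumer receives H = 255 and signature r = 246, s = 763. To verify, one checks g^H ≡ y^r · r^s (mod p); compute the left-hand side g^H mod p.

Squares mod 821: 569^1≡569, 569^2≡287, 569^4≡269, 569^8≡113, 569^16≡454, 569^32≡45, 569^64≡383, 569^128≡551
255 = 128 + 64 + 32 + 16 + 8 + 4 + 2 + 1, so 569^255 ≡ 551·383·45·454·113·269·287·569 ≡ 649 (mod 821)

649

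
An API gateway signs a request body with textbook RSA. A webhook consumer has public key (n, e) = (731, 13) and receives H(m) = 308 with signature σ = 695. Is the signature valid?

σ^13 mod 731 = 308
Since 308 equals the digest 308, verification succeeds.

valid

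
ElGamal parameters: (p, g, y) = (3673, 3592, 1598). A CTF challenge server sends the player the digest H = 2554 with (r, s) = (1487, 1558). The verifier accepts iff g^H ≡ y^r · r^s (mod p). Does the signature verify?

does not verify

Left side g^H mod p:
3592^2 = 12902464 ≡ 2888
3592^4 ≡ 2888^2 = 8340544 ≡ 2834
3592^8 ≡ 2834^2 = 8031556 ≡ 2378
3592^16 ≡ 2378^2 = 5654884 ≡ 2137
3592^32 ≡ 2137^2 = 4566769 ≡ 1230
3592^64 ≡ 1230^2 = 1512900 ≡ 3297
3592^128 ≡ 3297^2 = 10870209 ≡ 1802
3592^256 ≡ 1802^2 = 3247204 ≡ 272
3592^512 ≡ 272^2 = 73984 ≡ 524
3592^1024 ≡ 524^2 = 274576 ≡ 2774
3592^2048 ≡ 2774^2 = 7695076 ≡ 141
2554 = 2048 + 256 + 128 + 64 + 32 + 16 + 8 + 2, so 3592^2554 ≡ 141·272·1802·3297·1230·2137·2378·2888 ≡ 1037 (mod 3673)
Right side y^r · r^s mod p:
1598^2 = 2553604 ≡ 869
1598^4 ≡ 869^2 = 755161 ≡ 2196
1598^8 ≡ 2196^2 = 4822416 ≡ 3440
1598^16 ≡ 3440^2 = 11833600 ≡ 2867
1598^32 ≡ 2867^2 = 8219689 ≡ 3188
1598^64 ≡ 3188^2 = 10163344 ≡ 153
1598^128 ≡ 153^2 = 23409 ≡ 1371
1598^256 ≡ 1371^2 = 1879641 ≡ 2738
1598^512 ≡ 2738^2 = 7496644 ≡ 51
1598^1024 ≡ 51^2 = 2601
1487 = 1024 + 256 + 128 + 64 + 8 + 4 + 2 + 1, so 1598^1487 ≡ 2601·2738·1371·153·3440·2196·869·1598 ≡ 3392 (mod 3673)
1487^2 = 2211169 ≡ 23
1487^4 ≡ 23^2 = 529
1487^8 ≡ 529^2 = 279841 ≡ 693
1487^16 ≡ 693^2 = 480249 ≡ 2759
1487^32 ≡ 2759^2 = 7612081 ≡ 1625
1487^64 ≡ 1625^2 = 2640625 ≡ 3411
1487^128 ≡ 3411^2 = 11634921 ≡ 2530
1487^256 ≡ 2530^2 = 6400900 ≡ 2534
1487^512 ≡ 2534^2 = 6421156 ≡ 752
1487^1024 ≡ 752^2 = 565504 ≡ 3535
1558 = 1024 + 512 + 16 + 4 + 2, so 1487^1558 ≡ 3535·752·2759·529·23 ≡ 3619 (mod 3673)
3392·3619 = 12275648 ≡ 482 (mod 3673)
1037 ≠ 482, so verification fails.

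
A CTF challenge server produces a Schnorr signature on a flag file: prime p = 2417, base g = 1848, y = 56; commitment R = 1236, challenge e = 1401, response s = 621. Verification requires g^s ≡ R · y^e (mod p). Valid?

g^s mod p:
Squares mod 2417: 1848^1≡1848, 1848^2≡2300, 1848^4≡1604, 1848^8≡1128, 1848^16≡1042, 1848^32≡531, 1848^64≡1589, 1848^128≡1573, 1848^256≡1738, 1848^512≡1811
621 = 512 + 64 + 32 + 8 + 4 + 1, so 1848^621 ≡ 1811·1589·531·1128·1604·1848 ≡ 733 (mod 2417)
R · y^e mod p:
Squares mod 2417: 56^1≡56, 56^2≡719, 56^4≡2140, 56^8≡1802, 56^16≡1173, 56^32≡656, 56^64≡110, 56^128≡15, 56^256≡225, 56^512≡2285, 56^1024≡505
1401 = 1024 + 256 + 64 + 32 + 16 + 8 + 1, so 56^1401 ≡ 505·225·110·656·1173·1802·56 ≡ 554 (mod 2417)
1236·554 = 684744 ≡ 733 (mod 2417)
733 ≡ 733 (mod 2417); signature holds.

yes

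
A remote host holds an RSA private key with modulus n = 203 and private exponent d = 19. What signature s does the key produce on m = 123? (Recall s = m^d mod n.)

Squares mod 203: m^1≡123, m^2≡107, m^4≡81, m^8≡65, m^16≡165
19 = 16 + 2 + 1, so m^19 ≡ 165·107·123 ≡ 74 (mod 203)

74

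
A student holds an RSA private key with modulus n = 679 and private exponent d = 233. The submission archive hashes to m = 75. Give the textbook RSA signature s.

269

Squares mod 679: m^1≡75, m^2≡193, m^4≡583, m^8≡389, m^16≡583, m^32≡389, m^64≡583, m^128≡389
233 = 128 + 64 + 32 + 8 + 1, so m^233 ≡ 389·583·389·389·75 ≡ 269 (mod 679)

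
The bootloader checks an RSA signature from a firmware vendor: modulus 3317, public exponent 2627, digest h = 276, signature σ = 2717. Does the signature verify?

σ^2 ≡ 2717^2 = 7382089 ≡ 1764
σ^4 ≡ 1764^2 = 3111696 ≡ 350
σ^8 ≡ 350^2 = 122500 ≡ 3088
σ^16 ≡ 3088^2 = 9535744 ≡ 2686
σ^32 ≡ 2686^2 = 7214596 ≡ 121
σ^64 ≡ 121^2 = 14641 ≡ 1373
σ^128 ≡ 1373^2 = 1885129 ≡ 1073
σ^256 ≡ 1073^2 = 1151329 ≡ 330
σ^512 ≡ 330^2 = 108900 ≡ 2756
σ^1024 ≡ 2756^2 = 7595536 ≡ 2923
σ^2048 ≡ 2923^2 = 8543929 ≡ 2654
2627 = 2048 + 512 + 64 + 2 + 1, so σ^2627 ≡ 2654·2756·1373·1764·2717 ≡ 276 (mod 3317)
Since 276 equals the digest 276, verification succeeds.

verifies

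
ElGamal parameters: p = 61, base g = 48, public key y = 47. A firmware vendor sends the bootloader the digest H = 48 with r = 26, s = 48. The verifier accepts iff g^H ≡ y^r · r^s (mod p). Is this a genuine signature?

forged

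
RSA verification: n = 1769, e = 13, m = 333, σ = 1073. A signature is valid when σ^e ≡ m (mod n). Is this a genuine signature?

forged

σ^2 ≡ 1073^2 = 1151329 ≡ 1479
σ^4 ≡ 1479^2 = 2187441 ≡ 957
σ^8 ≡ 957^2 = 915849 ≡ 1276
13 = 8 + 4 + 1, so σ^13 ≡ 1276·957·1073 ≡ 1102 (mod 1769)
1102 ≠ 333, so verification fails.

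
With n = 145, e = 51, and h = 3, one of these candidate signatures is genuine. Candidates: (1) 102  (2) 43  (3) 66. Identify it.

Candidate 1: Squares mod 145: 102^1≡102, 102^2≡109, 102^4≡136, 102^8≡81, 102^16≡36, 102^32≡136; 51 = 32 + 16 + 2 + 1, so 102^51 ≡ 136·36·109·102 ≡ 3 (mod 145)
  → matches h = 3
Candidate 2: Squares mod 145: 43^1≡43, 43^2≡109, 43^4≡136, 43^8≡81, 43^16≡36, 43^32≡136; 51 = 32 + 16 + 2 + 1, so 43^51 ≡ 136·36·109·43 ≡ 142 (mod 145)
Candidate 3: Squares mod 145: 66^1≡66, 66^2≡6, 66^4≡36, 66^8≡136, 66^16≡81, 66^32≡36; 51 = 32 + 16 + 2 + 1, so 66^51 ≡ 36·81·6·66 ≡ 101 (mod 145)

1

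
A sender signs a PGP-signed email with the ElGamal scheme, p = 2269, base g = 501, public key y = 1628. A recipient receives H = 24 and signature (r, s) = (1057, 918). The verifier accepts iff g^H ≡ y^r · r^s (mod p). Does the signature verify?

Left side g^H mod p:
Squares mod 2269: 501^1≡501, 501^2≡1411, 501^4≡1008, 501^8≡1821, 501^16≡1032
24 = 16 + 8, so 501^24 ≡ 1032·1821 ≡ 540 (mod 2269)
Right side y^r · r^s mod p:
Squares mod 2269: 1628^1≡1628, 1628^2≡192, 1628^4≡560, 1628^8≡478, 1628^16≡1584, 1628^32≡1811, 1628^64≡1016, 1628^128≡2130, 1628^256≡1169, 1628^512≡623, 1628^1024≡130
1057 = 1024 + 32 + 1, so 1628^1057 ≡ 130·1811·1628 ≡ 560 (mod 2269)
Squares mod 2269: 1057^1≡1057, 1057^2≡901, 1057^4≡1768, 1057^8≡1411, 1057^16≡1008, 1057^32≡1821, 1057^64≡1032, 1057^128≡863, 1057^256≡537, 1057^512≡206
918 = 512 + 256 + 128 + 16 + 4 + 2, so 1057^918 ≡ 206·537·863·1008·1768·901 ≡ 82 (mod 2269)
560·82 = 45920 ≡ 540 (mod 2269)
540 ≡ 540 (mod 2269), so the signature is genuine.

verifies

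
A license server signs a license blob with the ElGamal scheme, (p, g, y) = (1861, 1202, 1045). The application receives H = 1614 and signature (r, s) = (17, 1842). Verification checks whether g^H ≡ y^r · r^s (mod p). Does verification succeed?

Left side g^H mod p:
1202^2 = 1444804 ≡ 668
1202^4 ≡ 668^2 = 446224 ≡ 1445
1202^8 ≡ 1445^2 = 2088025 ≡ 1844
1202^16 ≡ 1844^2 = 3400336 ≡ 289
1202^32 ≡ 289^2 = 83521 ≡ 1637
1202^64 ≡ 1637^2 = 2679769 ≡ 1790
1202^128 ≡ 1790^2 = 3204100 ≡ 1319
1202^256 ≡ 1319^2 = 1739761 ≡ 1587
1202^512 ≡ 1587^2 = 2518569 ≡ 636
1202^1024 ≡ 636^2 = 404496 ≡ 659
1614 = 1024 + 512 + 64 + 8 + 4 + 2, so 1202^1614 ≡ 659·636·1790·1844·1445·668 ≡ 1264 (mod 1861)
Right side y^r · r^s mod p:
1045^2 = 1092025 ≡ 1479
1045^4 ≡ 1479^2 = 2187441 ≡ 766
1045^8 ≡ 766^2 = 586756 ≡ 541
1045^16 ≡ 541^2 = 292681 ≡ 504
17 = 16 + 1, so 1045^17 ≡ 504·1045 ≡ 17 (mod 1861)
17^2 = 289
17^4 ≡ 289^2 = 83521 ≡ 1637
17^8 ≡ 1637^2 = 2679769 ≡ 1790
17^16 ≡ 1790^2 = 3204100 ≡ 1319
17^32 ≡ 1319^2 = 1739761 ≡ 1587
17^64 ≡ 1587^2 = 2518569 ≡ 636
17^128 ≡ 636^2 = 404496 ≡ 659
17^256 ≡ 659^2 = 434281 ≡ 668
17^512 ≡ 668^2 = 446224 ≡ 1445
17^1024 ≡ 1445^2 = 2088025 ≡ 1844
1842 = 1024 + 512 + 256 + 32 + 16 + 2, so 17^1842 ≡ 1844·1445·668·1587·1319·289 ≡ 1618 (mod 1861)
17·1618 = 27506 ≡ 1452 (mod 1861)
1264 ≠ 1452, so verification fails.

fails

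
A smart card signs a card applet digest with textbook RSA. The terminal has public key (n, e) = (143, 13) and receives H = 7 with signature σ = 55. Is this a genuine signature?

forged

σ^2 ≡ 55^2 = 3025 ≡ 22
σ^4 ≡ 22^2 = 484 ≡ 55
σ^8 ≡ 55^2 = 3025 ≡ 22
13 = 8 + 4 + 1, so σ^13 ≡ 22·55·55 ≡ 55 (mod 143)
55 ≠ 7, so verification fails.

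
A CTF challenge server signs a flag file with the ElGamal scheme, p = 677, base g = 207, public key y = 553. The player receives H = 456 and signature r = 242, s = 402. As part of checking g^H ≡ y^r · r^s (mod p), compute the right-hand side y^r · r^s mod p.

122

Squares mod 677: 553^1≡553, 553^2≡482, 553^4≡113, 553^8≡583, 553^16≡35, 553^32≡548, 553^64≡393, 553^128≡93
242 = 128 + 64 + 32 + 16 + 2, so 553^242 ≡ 93·393·548·35·482 ≡ 460 (mod 677)
Squares mod 677: 242^1≡242, 242^2≡342, 242^4≡520, 242^8≡277, 242^16≡228, 242^32≡532, 242^64≡38, 242^128≡90, 242^256≡653
402 = 256 + 128 + 16 + 2, so 242^402 ≡ 653·90·228·342 ≡ 639 (mod 677)
y^r · r^s ≡ 460·639 = 293940 ≡ 122 (mod 677)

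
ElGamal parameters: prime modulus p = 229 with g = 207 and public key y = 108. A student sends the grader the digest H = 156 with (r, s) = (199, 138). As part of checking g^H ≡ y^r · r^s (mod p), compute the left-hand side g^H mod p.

207^2 = 42849 ≡ 26
207^4 ≡ 26^2 = 676 ≡ 218
207^8 ≡ 218^2 = 47524 ≡ 121
207^16 ≡ 121^2 = 14641 ≡ 214
207^32 ≡ 214^2 = 45796 ≡ 225
207^64 ≡ 225^2 = 50625 ≡ 16
207^128 ≡ 16^2 = 256 ≡ 27
156 = 128 + 16 + 8 + 4, so 207^156 ≡ 27·214·121·218 ≡ 218 (mod 229)

218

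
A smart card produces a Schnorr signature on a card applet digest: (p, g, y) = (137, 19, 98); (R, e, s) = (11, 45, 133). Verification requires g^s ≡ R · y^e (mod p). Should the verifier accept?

reject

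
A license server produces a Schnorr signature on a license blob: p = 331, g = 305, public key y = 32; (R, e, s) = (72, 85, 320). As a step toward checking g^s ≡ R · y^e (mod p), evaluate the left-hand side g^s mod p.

305^2 = 93025 ≡ 14
305^4 ≡ 14^2 = 196
305^8 ≡ 196^2 = 38416 ≡ 20
305^16 ≡ 20^2 = 400 ≡ 69
305^32 ≡ 69^2 = 4761 ≡ 127
305^64 ≡ 127^2 = 16129 ≡ 241
305^128 ≡ 241^2 = 58081 ≡ 156
305^256 ≡ 156^2 = 24336 ≡ 173
320 = 256 + 64, so 305^320 ≡ 173·241 ≡ 318 (mod 331)

318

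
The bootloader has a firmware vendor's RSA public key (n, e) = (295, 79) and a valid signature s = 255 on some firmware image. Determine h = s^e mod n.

95

s^79 mod 295 = 95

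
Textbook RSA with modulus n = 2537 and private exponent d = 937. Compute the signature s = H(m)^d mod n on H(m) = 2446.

1816

(H(m))^2 ≡ 2446^2 = 5982916 ≡ 670
(H(m))^4 ≡ 670^2 = 448900 ≡ 2388
(H(m))^8 ≡ 2388^2 = 5702544 ≡ 1905
(H(m))^16 ≡ 1905^2 = 3629025 ≡ 1115
(H(m))^32 ≡ 1115^2 = 1243225 ≡ 95
(H(m))^64 ≡ 95^2 = 9025 ≡ 1414
(H(m))^128 ≡ 1414^2 = 1999396 ≡ 240
(H(m))^256 ≡ 240^2 = 57600 ≡ 1786
(H(m))^512 ≡ 1786^2 = 3189796 ≡ 787
937 = 512 + 256 + 128 + 32 + 8 + 1, so (H(m))^937 ≡ 787·1786·240·95·1905·2446 ≡ 1816 (mod 2537)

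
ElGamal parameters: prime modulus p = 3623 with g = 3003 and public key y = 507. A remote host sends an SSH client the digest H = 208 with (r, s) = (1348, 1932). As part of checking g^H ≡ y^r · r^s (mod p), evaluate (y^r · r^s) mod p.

8

507^2 = 257049 ≡ 3439
507^4 ≡ 3439^2 = 11826721 ≡ 1249
507^8 ≡ 1249^2 = 1560001 ≡ 2111
507^16 ≡ 2111^2 = 4456321 ≡ 31
507^32 ≡ 31^2 = 961
507^64 ≡ 961^2 = 923521 ≡ 3279
507^128 ≡ 3279^2 = 10751841 ≡ 2400
507^256 ≡ 2400^2 = 5760000 ≡ 3053
507^512 ≡ 3053^2 = 9320809 ≡ 2453
507^1024 ≡ 2453^2 = 6017209 ≡ 3029
1348 = 1024 + 256 + 64 + 4, so 507^1348 ≡ 3029·3053·3279·1249 ≡ 2911 (mod 3623)
1348^2 = 1817104 ≡ 1981
1348^4 ≡ 1981^2 = 3924361 ≡ 652
1348^8 ≡ 652^2 = 425104 ≡ 1213
1348^16 ≡ 1213^2 = 1471369 ≡ 431
1348^32 ≡ 431^2 = 185761 ≡ 988
1348^64 ≡ 988^2 = 976144 ≡ 1557
1348^128 ≡ 1557^2 = 2424249 ≡ 462
1348^256 ≡ 462^2 = 213444 ≡ 3310
1348^512 ≡ 3310^2 = 10956100 ≡ 148
1348^1024 ≡ 148^2 = 21904 ≡ 166
1932 = 1024 + 512 + 256 + 128 + 8 + 4, so 1348^1932 ≡ 166·148·3310·462·1213·652 ≡ 2646 (mod 3623)
y^r · r^s ≡ 2911·2646 = 7702506 ≡ 8 (mod 3623)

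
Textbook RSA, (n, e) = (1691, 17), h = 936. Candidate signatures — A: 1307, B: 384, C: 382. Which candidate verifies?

Candidate A: Squares mod 1691: 1307^1≡1307, 1307^2≡339, 1307^4≡1624, 1307^8≡1107, 1307^16≡1165; 17 = 16 + 1, so 1307^17 ≡ 1165·1307 ≡ 755 (mod 1691)
Candidate B: Squares mod 1691: 384^1≡384, 384^2≡339, 384^4≡1624, 384^8≡1107, 384^16≡1165; 17 = 16 + 1, so 384^17 ≡ 1165·384 ≡ 936 (mod 1691)
  → matches h = 936
Candidate C: Squares mod 1691: 382^1≡382, 382^2≡498, 382^4≡1118, 382^8≡275, 382^16≡1221; 17 = 16 + 1, so 382^17 ≡ 1221·382 ≡ 1397 (mod 1691)

B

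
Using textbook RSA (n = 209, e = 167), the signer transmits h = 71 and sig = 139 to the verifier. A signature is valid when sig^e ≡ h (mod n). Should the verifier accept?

reject

Squares mod 209: sig^1≡139, sig^2≡93, sig^4≡80, sig^8≡130, sig^16≡180, sig^32≡5, sig^64≡25, sig^128≡207
167 = 128 + 32 + 4 + 2 + 1, so sig^167 ≡ 207·5·80·93·139 ≡ 138 (mod 209)
138 ≠ 71, so verification fails.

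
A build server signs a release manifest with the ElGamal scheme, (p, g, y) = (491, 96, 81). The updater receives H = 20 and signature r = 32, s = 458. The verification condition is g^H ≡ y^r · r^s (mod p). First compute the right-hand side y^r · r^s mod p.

243

81^2 = 6561 ≡ 178
81^4 ≡ 178^2 = 31684 ≡ 260
81^8 ≡ 260^2 = 67600 ≡ 333
81^16 ≡ 333^2 = 110889 ≡ 414
81^32 ≡ 414^2 = 171396 ≡ 37
32^2 = 1024 ≡ 42
32^4 ≡ 42^2 = 1764 ≡ 291
32^8 ≡ 291^2 = 84681 ≡ 229
32^16 ≡ 229^2 = 52441 ≡ 395
32^32 ≡ 395^2 = 156025 ≡ 378
32^64 ≡ 378^2 = 142884 ≡ 3
32^128 ≡ 3^2 = 9
32^256 ≡ 9^2 = 81
458 = 256 + 128 + 64 + 8 + 2, so 32^458 ≡ 81·9·3·229·42 ≡ 126 (mod 491)
y^r · r^s ≡ 37·126 = 4662 ≡ 243 (mod 491)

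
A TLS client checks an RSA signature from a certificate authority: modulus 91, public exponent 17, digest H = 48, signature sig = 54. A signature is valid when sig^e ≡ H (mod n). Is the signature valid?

invalid

Squares mod 91: sig^1≡54, sig^2≡4, sig^4≡16, sig^8≡74, sig^16≡16
17 = 16 + 1, so sig^17 ≡ 16·54 ≡ 45 (mod 91)
sig^17 mod 91 = 45, but H = 48.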